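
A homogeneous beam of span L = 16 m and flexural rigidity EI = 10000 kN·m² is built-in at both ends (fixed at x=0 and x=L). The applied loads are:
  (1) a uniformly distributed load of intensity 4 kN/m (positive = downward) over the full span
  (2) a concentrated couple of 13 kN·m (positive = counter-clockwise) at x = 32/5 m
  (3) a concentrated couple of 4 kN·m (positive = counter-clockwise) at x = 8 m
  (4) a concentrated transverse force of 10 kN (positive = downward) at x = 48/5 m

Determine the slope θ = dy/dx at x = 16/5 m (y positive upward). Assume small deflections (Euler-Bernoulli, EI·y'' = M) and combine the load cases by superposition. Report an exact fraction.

θ(16/5) = -6347/390625 rad

Load 1 — uniform load w=4 kN/m over full span:
  θ_1 = -wx(L-x)(L-2x)/(12EI) = -4·(16/5)·(16-(16/5))·(16-2·(16/5))/(12·10000) = -1024/78125 rad
Load 2 — applied couple M₀=13 kN·m at a=32/5 m (b=L-a=48/5):
  θ_2 = (R_Ax²/2 - M_Ax)/EI  [x≤a] with R_A=117/100, M_A=39/25 = ((117/100)·(16/5)²/2 - (39/25)·(16/5))/10000 = 39/390625 rad
Load 3 — applied couple M₀=4 kN·m at a=8 m (b=L-a=8):
  θ_3 = (R_Ax²/2 - M_Ax)/EI  [x≤a] with R_A=3/8, M_A=1 = ((3/8)·(16/5)²/2 - 1·(16/5))/10000 = -2/15625 rad
Load 4 — point force P=10 kN at a=48/5 m (b=L-a=32/5):
  θ_4 = -Pb²x(2aL-(3a+b)x)/(2L³EI)  [x≤a] = -10·(32/5)²·(16/5)·(2·(48/5)·16-(3·(48/5)+(32/5))·(16/5))/(2·16³·10000) = -1216/390625 rad
Superposition: θ = Σ θ_i = -6347/390625 rad ≈ -0.016248 rad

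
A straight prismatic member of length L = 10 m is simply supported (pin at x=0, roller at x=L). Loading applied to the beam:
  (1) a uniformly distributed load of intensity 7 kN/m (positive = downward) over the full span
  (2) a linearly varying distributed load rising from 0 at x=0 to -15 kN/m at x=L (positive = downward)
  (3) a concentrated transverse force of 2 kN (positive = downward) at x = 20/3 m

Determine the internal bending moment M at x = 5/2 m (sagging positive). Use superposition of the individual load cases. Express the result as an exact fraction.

Load 1 — uniform load w=7 kN/m over full span:
  M_1 = wx(L-x)/2 = 7·(5/2)·(10-(5/2))/2 = 525/8 kN·m
Load 2 — triangular load w₀=-15 kN/m (0→w₀ over full span):
  M_2 = w₀Lx/6 - w₀x³/(6L) = (-15)·10·(5/2)/6 - (-15)·(5/2)³/(6·10) = -1875/32 kN·m
Load 3 — point force P=2 kN at a=20/3 m (b=L-a=10/3):
  M_3 = Pbx/L  [x≤a] = 2·(10/3)·(5/2)/10 = 5/3 kN·m
Superposition: M = Σ M_i = 835/96 kN·m ≈ 8.697917 kN·m

M(5/2) = 835/96 kN·m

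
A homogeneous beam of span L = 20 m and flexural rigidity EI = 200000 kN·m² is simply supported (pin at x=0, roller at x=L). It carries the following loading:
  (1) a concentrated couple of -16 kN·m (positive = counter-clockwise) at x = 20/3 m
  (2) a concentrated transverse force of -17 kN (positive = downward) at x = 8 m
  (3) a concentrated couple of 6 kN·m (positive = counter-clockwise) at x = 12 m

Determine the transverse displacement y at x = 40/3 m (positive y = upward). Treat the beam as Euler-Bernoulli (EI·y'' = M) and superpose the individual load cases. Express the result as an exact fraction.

Load 1 — applied couple M₀=-16 kN·m at a=20/3 m (b=L-a=40/3):
  y_1 = (M₀x³/(6L)-M₀(x-a)²/2+C₁x)/EI  [x>a] with C₁=M₀(3b²-L²)/(6L)=-160/9 = ((-16)·(40/3)³/(6·20)-(-16)·((40/3)-(20/3))²/2+(-160/9)·(40/3))/200000 = -2/2025 m
Load 2 — point force P=-17 kN at a=8 m (b=L-a=12):
  y_2 = -Pa(L-x)(2Lx-a²-x²)/(6LEI)  [x>a] = -(-17)·8·(20-(40/3))·(2·20·(40/3)-8²-(40/3)²)/(6·20·200000) = 2788/253125 m
Load 3 — applied couple M₀=6 kN·m at a=12 m (b=L-a=8):
  y_3 = (M₀x³/(6L)-M₀(x-a)²/2+C₁x)/EI  [x>a] with C₁=M₀(3b²-L²)/(6L)=-52/5 = (6·(40/3)³/(6·20)-6·((40/3)-12)²/2+(-52/5)·(40/3))/200000 = -43/337500 m
Superposition: y = Σ y_i = 3341/337500 m ≈ 0.009899 m

y(40/3) = 3341/337500 m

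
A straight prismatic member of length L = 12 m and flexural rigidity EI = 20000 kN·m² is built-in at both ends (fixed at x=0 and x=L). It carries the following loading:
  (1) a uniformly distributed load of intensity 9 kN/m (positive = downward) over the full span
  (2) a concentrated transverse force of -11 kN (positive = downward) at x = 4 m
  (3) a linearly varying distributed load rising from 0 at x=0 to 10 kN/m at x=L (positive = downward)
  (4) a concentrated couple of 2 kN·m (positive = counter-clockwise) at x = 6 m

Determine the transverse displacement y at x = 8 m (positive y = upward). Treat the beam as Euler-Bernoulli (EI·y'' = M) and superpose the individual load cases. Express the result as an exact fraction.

Load 1 — uniform load w=9 kN/m over full span:
  y_1 = -wx²(L-x)²/(24EI) = -9·8²·(12-8)²/(24·20000) = -12/625 m
Load 2 — point force P=-11 kN at a=4 m (b=L-a=8):
  y_2 = -Pa²(L-x)²(3bL-(3b+a)(L-x))/(6L³EI)  [x>a] = -(-11)·4²·(12-8)²·(3·8·12-(3·8+4)·(12-8))/(6·12³·20000) = 121/50625 m
Load 3 — triangular load w₀=10 kN/m (0→w₀ over full span):
  y_3 = -w₀x²(L-x)²(x+2L)/(120LEI) = -10·8²·(12-8)²·(8+2·12)/(120·12·20000) = -64/5625 m
Load 4 — applied couple M₀=2 kN·m at a=6 m (b=L-a=6):
  y_4 = (R_Ax³/6 - M_Ax²/2 - M₀(x-a)²/2)/EI  [x>a] with R_A=1/4, M_A=1/2 = ((1/4)·8³/6 - (1/2)·8²/2 - 2·(8-6)²/2)/20000 = 1/15000 m
Superposition: y = Σ y_i = -11389/405000 m ≈ -0.028121 m

y(8) = -11389/405000 m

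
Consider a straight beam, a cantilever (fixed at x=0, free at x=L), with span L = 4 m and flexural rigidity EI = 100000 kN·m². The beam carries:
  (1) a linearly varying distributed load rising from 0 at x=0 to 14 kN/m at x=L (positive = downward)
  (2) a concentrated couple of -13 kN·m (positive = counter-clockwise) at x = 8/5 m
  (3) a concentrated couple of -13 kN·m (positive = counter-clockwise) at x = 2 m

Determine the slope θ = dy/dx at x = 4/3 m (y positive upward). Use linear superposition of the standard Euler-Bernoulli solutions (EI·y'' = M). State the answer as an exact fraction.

θ(4/3) = -667/607500 rad

Load 1 — triangular load w₀=14 kN/m (0→w₀ over full span):
  θ_1 = (w₀Lx²/4-w₀L²x/3-w₀x⁴/(24L))/EI = (14·4·(4/3)²/4-14·4²·(4/3)/3-14·(4/3)⁴/(24·4))/100000 = -1141/1518750 rad
Load 2 — applied couple M₀=-13 kN·m at a=8/5 m (b=L-a=12/5):
  θ_2 = M₀x/EI  [x≤a] = (-13)·(4/3)/100000 = -13/75000 rad
Load 3 — applied couple M₀=-13 kN·m at a=2 m (b=L-a=2):
  θ_3 = M₀x/EI  [x≤a] = (-13)·(4/3)/100000 = -13/75000 rad
Superposition: θ = Σ θ_i = -667/607500 rad ≈ -0.001098 rad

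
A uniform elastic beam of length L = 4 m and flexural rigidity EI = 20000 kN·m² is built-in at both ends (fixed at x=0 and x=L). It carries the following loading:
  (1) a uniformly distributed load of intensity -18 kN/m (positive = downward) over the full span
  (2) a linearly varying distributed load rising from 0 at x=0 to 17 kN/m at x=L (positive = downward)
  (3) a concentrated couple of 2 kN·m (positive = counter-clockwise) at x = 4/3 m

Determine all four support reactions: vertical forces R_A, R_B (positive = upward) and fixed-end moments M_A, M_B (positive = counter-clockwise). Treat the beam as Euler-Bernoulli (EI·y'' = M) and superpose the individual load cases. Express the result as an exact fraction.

Load 1 — uniform load w=-18 kN/m over full span:
  R_A = wL/2 = (-18)·4/2 = -36 kN
  M_A = wL²/12 = (-18)·4²/12 = -24 kN·m
  R_B = wL/2 = (-18)·4/2 = -36 kN
  M_B = -wL²/12 = -(-18)·4²/12 = 24 kN·m
Load 2 — triangular load w₀=17 kN/m (0→w₀ over full span):
  R_A = 3w₀L/20 = 3·17·4/20 = 51/5 kN
  M_A = w₀L²/30 = 17·4²/30 = 136/15 kN·m
  R_B = 7w₀L/20 = 7·17·4/20 = 119/5 kN
  M_B = -w₀L²/20 = -17·4²/20 = -68/5 kN·m
Load 3 — applied couple M₀=2 kN·m at a=4/3 m (b=L-a=8/3):
  R_A = 6M₀ab/L³ = 6·2·(4/3)·(8/3)/4³ = 2/3 kN
  M_A = M₀b(2a-b)/L² = 2·(8/3)·(2·(4/3)-(8/3))/4² = 0 kN·m
  R_B = -6M₀ab/L³ = -6·2·(4/3)·(8/3)/4³ = -2/3 kN
  M_B = M₀a(2b-a)/L² = 2·(4/3)·(2·(8/3)-(4/3))/4² = 2/3 kN·m
Superposition: R_A = -377/15 kN, M_A = -224/15 kN·m, R_B = -193/15 kN, M_B = 166/15 kN·m

R_A = -377/15 kN, M_A = -224/15 kN·m, R_B = -193/15 kN, M_B = 166/15 kN·m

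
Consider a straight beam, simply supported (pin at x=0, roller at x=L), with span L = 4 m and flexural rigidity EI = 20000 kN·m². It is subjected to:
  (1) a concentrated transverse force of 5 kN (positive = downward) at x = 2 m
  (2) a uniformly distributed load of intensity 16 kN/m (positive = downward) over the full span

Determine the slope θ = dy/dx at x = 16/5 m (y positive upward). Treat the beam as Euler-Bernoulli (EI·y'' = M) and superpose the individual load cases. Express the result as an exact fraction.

θ(16/5) = 4749/2500000 rad

Load 1 — point force P=5 kN at a=2 m (b=L-a=2):
  θ_1 = -Pa(2L²-6Lx+3x²+a²)/(6LEI)  [x>a] = -5·2·(2·4²-6·4·(16/5)+3·(16/5)²+2²)/(6·4·20000) = 21/100000 rad
Load 2 — uniform load w=16 kN/m over full span:
  θ_2 = -w(L³-6Lx²+4x³)/(24EI) = -16·(4³-6·4·(16/5)²+4·(16/5)³)/(24·20000) = 132/78125 rad
Superposition: θ = Σ θ_i = 4749/2500000 rad ≈ 0.001900 rad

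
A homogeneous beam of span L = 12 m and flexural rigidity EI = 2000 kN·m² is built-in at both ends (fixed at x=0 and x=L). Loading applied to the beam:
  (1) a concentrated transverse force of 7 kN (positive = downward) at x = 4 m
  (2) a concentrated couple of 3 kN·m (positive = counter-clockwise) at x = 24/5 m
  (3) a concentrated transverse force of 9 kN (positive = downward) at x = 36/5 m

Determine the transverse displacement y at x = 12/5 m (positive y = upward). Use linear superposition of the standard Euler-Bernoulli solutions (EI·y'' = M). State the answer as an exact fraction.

Load 1 — point force P=7 kN at a=4 m (b=L-a=8):
  y_1 = -Pb²x²(3aL-(3a+b)x)/(6L³EI)  [x≤a] = -7·8²·(12/5)²·(3·4·12-(3·4+8)·(12/5))/(6·12³·2000) = -112/9375 m
Load 2 — applied couple M₀=3 kN·m at a=24/5 m (b=L-a=36/5):
  y_2 = (R_Ax³/6 - M_Ax²/2)/EI  [x≤a] with R_A=9/25, M_A=9/25 = ((9/25)·(12/5)³/6 - (9/25)·(12/5)²/2)/2000 = -81/781250 m
Load 3 — point force P=9 kN at a=36/5 m (b=L-a=24/5):
  y_3 = -Pb²x²(3aL-(3a+b)x)/(6L³EI)  [x≤a] = -9·(24/5)²·(12/5)²·(3·(36/5)·12-(3·(36/5)+(24/5))·(12/5))/(6·12³·2000) = -22032/1953125 m
Superposition: y = Σ y_i = -273407/11718750 m ≈ -0.023331 m

y(12/5) = -273407/11718750 m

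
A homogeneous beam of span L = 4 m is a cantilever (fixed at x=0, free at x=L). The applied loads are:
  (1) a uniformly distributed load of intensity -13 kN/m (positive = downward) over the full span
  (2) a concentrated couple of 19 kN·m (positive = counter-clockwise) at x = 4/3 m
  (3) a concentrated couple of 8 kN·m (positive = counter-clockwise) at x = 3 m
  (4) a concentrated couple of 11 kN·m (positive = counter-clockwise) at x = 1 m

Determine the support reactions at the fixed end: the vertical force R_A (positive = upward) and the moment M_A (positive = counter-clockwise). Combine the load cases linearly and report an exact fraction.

Load 1 — uniform load w=-13 kN/m over full span:
  R_A = wL = (-13)·4 = -52 kN
  M_A = wL²/2 = (-13)·4²/2 = -104 kN·m
Load 2 — applied couple M₀=19 kN·m at a=4/3 m (b=L-a=8/3):
  R_A = 0 kN
  M_A = -M₀ = -19 kN·m
Load 3 — applied couple M₀=8 kN·m at a=3 m (b=L-a=1):
  R_A = 0 kN
  M_A = -M₀ = -8 kN·m
Load 4 — applied couple M₀=11 kN·m at a=1 m (b=L-a=3):
  R_A = 0 kN
  M_A = -M₀ = -11 kN·m
Superposition: R_A = -52 kN, M_A = -142 kN·m

R_A = -52 kN, M_A = -142 kN·m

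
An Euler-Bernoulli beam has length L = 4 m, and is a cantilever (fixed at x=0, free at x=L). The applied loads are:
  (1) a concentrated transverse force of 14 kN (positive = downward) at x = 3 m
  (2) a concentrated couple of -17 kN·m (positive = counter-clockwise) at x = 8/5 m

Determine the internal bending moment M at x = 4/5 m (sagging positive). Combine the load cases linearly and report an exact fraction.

Load 1 — point force P=14 kN at a=3 m (b=L-a=1):
  M_1 = -P(a-x)  [x≤a] = -14·(3-(4/5)) = -154/5 kN·m
Load 2 — applied couple M₀=-17 kN·m at a=8/5 m (b=L-a=12/5):
  M_2 = M₀  [x≤a] = (-17) = -17 kN·m
Superposition: M = Σ M_i = -239/5 kN·m ≈ -47.800000 kN·m

M(4/5) = -239/5 kN·m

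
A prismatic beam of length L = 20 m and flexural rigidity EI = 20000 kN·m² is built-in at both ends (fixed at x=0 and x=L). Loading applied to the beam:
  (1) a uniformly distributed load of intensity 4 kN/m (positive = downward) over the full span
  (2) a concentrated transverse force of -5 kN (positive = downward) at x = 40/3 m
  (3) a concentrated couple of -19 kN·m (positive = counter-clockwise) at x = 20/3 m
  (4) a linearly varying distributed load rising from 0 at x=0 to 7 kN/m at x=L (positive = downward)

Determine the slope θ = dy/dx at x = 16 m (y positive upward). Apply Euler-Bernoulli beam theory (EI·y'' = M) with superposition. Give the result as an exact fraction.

θ(16) = 16217/675000 rad

Load 1 — uniform load w=4 kN/m over full span:
  θ_1 = -wx(L-x)(L-2x)/(12EI) = -4·16·(20-16)·(20-2·16)/(12·20000) = 8/625 rad
Load 2 — point force P=-5 kN at a=40/3 m (b=L-a=20/3):
  θ_2 = Pa²(L-x)(2bL-(3b+a)(L-x))/(2L³EI)  [x>a] = (-5)·(40/3)²·(20-16)·(2·(20/3)·20-(3·(20/3)+(40/3))·(20-16))/(2·20³·20000) = -1/675 rad
Load 3 — applied couple M₀=-19 kN·m at a=20/3 m (b=L-a=40/3):
  θ_3 = (R_Ax²/2 - M_Ax - M₀(x-a))/EI  [x>a] with R_A=-19/15, M_A=0 = ((-19/15)·16²/2 - 0·16 - (-19)·(16-(20/3)))/20000 = 19/25000 rad
Load 4 — triangular load w₀=7 kN/m (0→w₀ over full span):
  θ_4 = -w₀(2x(L-x)(L-2x)(x+2L)+x²(L-x)²)/(120LEI) = -7·(2·16·(20-16)·(20-2·16)·(16+2·20)+16²·(20-16)²)/(120·20·20000) = 112/9375 rad
Superposition: θ = Σ θ_i = 16217/675000 rad ≈ 0.024025 rad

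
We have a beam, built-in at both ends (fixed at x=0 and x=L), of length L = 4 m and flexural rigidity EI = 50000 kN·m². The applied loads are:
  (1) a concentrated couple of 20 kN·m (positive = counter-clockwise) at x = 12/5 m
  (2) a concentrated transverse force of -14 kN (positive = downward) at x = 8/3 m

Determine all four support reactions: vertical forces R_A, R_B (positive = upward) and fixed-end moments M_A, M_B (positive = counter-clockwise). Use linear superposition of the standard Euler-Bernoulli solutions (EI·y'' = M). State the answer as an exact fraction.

Load 1 — applied couple M₀=20 kN·m at a=12/5 m (b=L-a=8/5):
  R_A = 6M₀ab/L³ = 6·20·(12/5)·(8/5)/4³ = 36/5 kN
  M_A = M₀b(2a-b)/L² = 20·(8/5)·(2·(12/5)-(8/5))/4² = 32/5 kN·m
  R_B = -6M₀ab/L³ = -6·20·(12/5)·(8/5)/4³ = -36/5 kN
  M_B = M₀a(2b-a)/L² = 20·(12/5)·(2·(8/5)-(12/5))/4² = 12/5 kN·m
Load 2 — point force P=-14 kN at a=8/3 m (b=L-a=4/3):
  R_A = Pb²(3a+b)/L³ = (-14)·(4/3)²·(3·(8/3)+(4/3))/4³ = -98/27 kN
  M_A = Pab²/L² = (-14)·(8/3)·(4/3)²/4² = -112/27 kN·m
  R_B = Pa²(a+3b)/L³ = (-14)·(8/3)²·((8/3)+3·(4/3))/4³ = -280/27 kN
  M_B = -Pa²b/L² = -(-14)·(8/3)²·(4/3)/4² = 224/27 kN·m
Superposition: R_A = 482/135 kN, M_A = 304/135 kN·m, R_B = -2372/135 kN, M_B = 1444/135 kN·m

R_A = 482/135 kN, M_A = 304/135 kN·m, R_B = -2372/135 kN, M_B = 1444/135 kN·m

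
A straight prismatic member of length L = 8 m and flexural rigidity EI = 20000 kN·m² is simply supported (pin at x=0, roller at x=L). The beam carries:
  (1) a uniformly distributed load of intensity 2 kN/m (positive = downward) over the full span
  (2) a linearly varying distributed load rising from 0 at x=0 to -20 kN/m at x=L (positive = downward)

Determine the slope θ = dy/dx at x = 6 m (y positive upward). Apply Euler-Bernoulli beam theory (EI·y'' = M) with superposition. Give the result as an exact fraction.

Load 1 — uniform load w=2 kN/m over full span:
  θ_1 = -w(L³-6Lx²+4x³)/(24EI) = -2·(8³-6·8·6²+4·6³)/(24·20000) = 11/7500 rad
Load 2 — triangular load w₀=-20 kN/m (0→w₀ over full span):
  θ_2 = -w₀(7L⁴-30L²x²+15x⁴)/(360LEI) = -(-20)·(7·8⁴-30·8²·6²+15·6⁴)/(360·8·20000) = -1313/180000 rad
Superposition: θ = Σ θ_i = -1049/180000 rad ≈ -0.005828 rad

θ(6) = -1049/180000 rad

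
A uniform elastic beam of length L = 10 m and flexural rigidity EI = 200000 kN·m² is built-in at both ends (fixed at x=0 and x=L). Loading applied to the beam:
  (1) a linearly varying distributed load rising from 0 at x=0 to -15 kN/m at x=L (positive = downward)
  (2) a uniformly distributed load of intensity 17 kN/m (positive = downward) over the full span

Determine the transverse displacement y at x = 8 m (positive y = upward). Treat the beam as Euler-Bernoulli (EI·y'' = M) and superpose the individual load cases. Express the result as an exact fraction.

y(8) = -43/93750 m

Load 1 — triangular load w₀=-15 kN/m (0→w₀ over full span):
  y_1 = -w₀x²(L-x)²(x+2L)/(120LEI) = -(-15)·8²·(10-8)²·(8+2·10)/(120·10·200000) = 7/15625 m
Load 2 — uniform load w=17 kN/m over full span:
  y_2 = -wx²(L-x)²/(24EI) = -17·8²·(10-8)²/(24·200000) = -17/18750 m
Superposition: y = Σ y_i = -43/93750 m ≈ -0.000459 m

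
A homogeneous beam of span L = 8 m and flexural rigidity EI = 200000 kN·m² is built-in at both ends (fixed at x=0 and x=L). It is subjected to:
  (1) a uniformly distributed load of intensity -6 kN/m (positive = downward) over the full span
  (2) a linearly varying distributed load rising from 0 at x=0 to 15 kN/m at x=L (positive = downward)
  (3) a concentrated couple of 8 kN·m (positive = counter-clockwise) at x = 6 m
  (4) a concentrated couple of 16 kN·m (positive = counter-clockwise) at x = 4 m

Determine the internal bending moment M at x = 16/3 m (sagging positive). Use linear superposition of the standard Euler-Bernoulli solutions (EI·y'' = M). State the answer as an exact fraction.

Load 1 — uniform load w=-6 kN/m over full span:
  M_1 = wLx/2 - wL²/12 - wx²/2 = (-6)·8·(16/3)/2 - (-6)·8²/12 - (-6)·(16/3)²/2 = -32/3 kN·m
Load 2 — triangular load w₀=15 kN/m (0→w₀ over full span):
  M_2 = 3w₀Lx/20 - w₀L²/30 - w₀x³/(6L) = 3·15·8·(16/3)/20 - 15·8²/30 - 15·(16/3)³/(6·8) = 448/27 kN·m
Load 3 — applied couple M₀=8 kN·m at a=6 m (b=L-a=2):
  M_3 = R_Ax - M_A  [x≤a] with R_A=9/8, M_A=5/2 = (9/8)·(16/3) - (5/2) = 7/2 kN·m
Load 4 — applied couple M₀=16 kN·m at a=4 m (b=L-a=4):
  M_4 = R_Ax - M_A - M₀  [x>a] with R_A=3, M_A=4 = 3·(16/3) - 4 - 16 = -4 kN·m
Superposition: M = Σ M_i = 293/54 kN·m ≈ 5.425926 kN·m

M(16/3) = 293/54 kN·m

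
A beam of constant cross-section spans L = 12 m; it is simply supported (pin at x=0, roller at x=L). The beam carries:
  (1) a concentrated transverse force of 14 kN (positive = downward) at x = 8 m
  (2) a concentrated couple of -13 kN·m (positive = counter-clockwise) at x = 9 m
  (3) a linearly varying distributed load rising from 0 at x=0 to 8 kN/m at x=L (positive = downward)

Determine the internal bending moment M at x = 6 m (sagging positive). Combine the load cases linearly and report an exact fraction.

Load 1 — point force P=14 kN at a=8 m (b=L-a=4):
  M_1 = Pbx/L  [x≤a] = 14·4·6/12 = 28 kN·m
Load 2 — applied couple M₀=-13 kN·m at a=9 m (b=L-a=3):
  M_2 = M₀x/L  [x≤a] = (-13)·6/12 = -13/2 kN·m
Load 3 — triangular load w₀=8 kN/m (0→w₀ over full span):
  M_3 = w₀Lx/6 - w₀x³/(6L) = 8·12·6/6 - 8·6³/(6·12) = 72 kN·m
Superposition: M = Σ M_i = 187/2 kN·m ≈ 93.500000 kN·m

M(6) = 187/2 kN·m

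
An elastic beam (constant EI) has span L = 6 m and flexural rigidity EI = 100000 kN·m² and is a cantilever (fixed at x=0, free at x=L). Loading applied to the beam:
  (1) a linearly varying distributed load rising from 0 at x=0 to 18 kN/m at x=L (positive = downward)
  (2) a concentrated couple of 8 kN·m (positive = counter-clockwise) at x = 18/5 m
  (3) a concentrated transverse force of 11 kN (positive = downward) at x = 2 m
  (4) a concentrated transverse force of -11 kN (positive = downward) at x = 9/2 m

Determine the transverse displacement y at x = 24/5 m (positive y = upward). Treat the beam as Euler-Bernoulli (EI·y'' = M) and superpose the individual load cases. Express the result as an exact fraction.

Load 1 — triangular load w₀=18 kN/m (0→w₀ over full span):
  y_1 = (w₀Lx³/12-w₀L²x²/6-w₀x⁵/(120L))/EI = (18·6·(24/5)³/12-18·6²·(24/5)²/6-18·(24/5)⁵/(120·6))/100000 = -760104/48828125 m
Load 2 — applied couple M₀=8 kN·m at a=18/5 m (b=L-a=12/5):
  y_2 = M₀a(2x-a)/(2EI)  [x>a] = 8·(18/5)·(2·(24/5)-(18/5))/(2·100000) = 27/31250 m
Load 3 — point force P=11 kN at a=2 m (b=L-a=4):
  y_3 = -Pa²(3x-a)/(6EI)  [x>a] = -11·2²·(3·(24/5)-2)/(6·100000) = -341/375000 m
Load 4 — point force P=-11 kN at a=9/2 m (b=L-a=3/2):
  y_4 = -Pa²(3x-a)/(6EI)  [x>a] = -(-11)·(9/2)²·(3·(24/5)-(9/2))/(6·100000) = 29403/8000000 m
Superposition: y = Σ y_i = -895266619/75000000000 m ≈ -0.011937 m

y(24/5) = -895266619/75000000000 m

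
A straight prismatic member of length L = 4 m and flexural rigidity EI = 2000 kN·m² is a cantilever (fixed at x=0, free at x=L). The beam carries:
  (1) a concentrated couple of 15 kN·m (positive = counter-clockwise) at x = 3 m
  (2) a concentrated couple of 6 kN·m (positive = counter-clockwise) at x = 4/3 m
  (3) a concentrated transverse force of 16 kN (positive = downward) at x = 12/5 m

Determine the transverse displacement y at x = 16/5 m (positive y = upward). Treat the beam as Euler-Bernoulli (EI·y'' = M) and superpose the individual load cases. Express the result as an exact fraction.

Load 1 — applied couple M₀=15 kN·m at a=3 m (b=L-a=1):
  y_1 = M₀a(2x-a)/(2EI)  [x>a] = 15·3·(2·(16/5)-3)/(2·2000) = 153/4000 m
Load 2 — applied couple M₀=6 kN·m at a=4/3 m (b=L-a=8/3):
  y_2 = M₀a(2x-a)/(2EI)  [x>a] = 6·(4/3)·(2·(16/5)-(4/3))/(2·2000) = 19/1875 m
Load 3 — point force P=16 kN at a=12/5 m (b=L-a=8/5):
  y_3 = -Pa²(3x-a)/(6EI)  [x>a] = -16·(12/5)²·(3·(16/5)-(12/5))/(6·2000) = -864/15625 m
Superposition: y = Σ y_i = -10369/1500000 m ≈ -0.006913 m

y(16/5) = -10369/1500000 m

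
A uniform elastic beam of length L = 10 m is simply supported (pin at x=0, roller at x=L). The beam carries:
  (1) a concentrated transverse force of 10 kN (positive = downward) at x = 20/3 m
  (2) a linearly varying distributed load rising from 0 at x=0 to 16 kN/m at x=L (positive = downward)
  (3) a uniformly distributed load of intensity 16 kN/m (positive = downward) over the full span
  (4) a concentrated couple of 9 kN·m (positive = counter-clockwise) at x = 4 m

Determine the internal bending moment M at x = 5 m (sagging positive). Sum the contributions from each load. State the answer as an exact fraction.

Load 1 — point force P=10 kN at a=20/3 m (b=L-a=10/3):
  M_1 = Pbx/L  [x≤a] = 10·(10/3)·5/10 = 50/3 kN·m
Load 2 — triangular load w₀=16 kN/m (0→w₀ over full span):
  M_2 = w₀Lx/6 - w₀x³/(6L) = 16·10·5/6 - 16·5³/(6·10) = 100 kN·m
Load 3 — uniform load w=16 kN/m over full span:
  M_3 = wx(L-x)/2 = 16·5·(10-5)/2 = 200 kN·m
Load 4 — applied couple M₀=9 kN·m at a=4 m (b=L-a=6):
  M_4 = M₀x/L - M₀  [x>a] = 9·5/10 - 9 = -9/2 kN·m
Superposition: M = Σ M_i = 1873/6 kN·m ≈ 312.166667 kN·m

M(5) = 1873/6 kN·m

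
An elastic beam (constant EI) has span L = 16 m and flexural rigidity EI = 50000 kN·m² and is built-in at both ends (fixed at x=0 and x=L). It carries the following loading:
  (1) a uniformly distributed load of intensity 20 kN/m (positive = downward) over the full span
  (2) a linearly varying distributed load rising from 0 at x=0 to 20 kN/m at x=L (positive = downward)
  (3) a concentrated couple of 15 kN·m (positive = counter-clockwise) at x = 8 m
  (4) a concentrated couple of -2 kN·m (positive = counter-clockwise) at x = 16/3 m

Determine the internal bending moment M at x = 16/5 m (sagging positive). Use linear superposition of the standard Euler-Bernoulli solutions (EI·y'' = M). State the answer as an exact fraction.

Load 1 — uniform load w=20 kN/m over full span:
  M_1 = wLx/2 - wL²/12 - wx²/2 = 20·16·(16/5)/2 - 20·16²/12 - 20·(16/5)²/2 = -256/15 kN·m
Load 2 — triangular load w₀=20 kN/m (0→w₀ over full span):
  M_2 = 3w₀Lx/20 - w₀L²/30 - w₀x³/(6L) = 3·20·16·(16/5)/20 - 20·16²/30 - 20·(16/5)³/(6·16) = -1792/75 kN·m
Load 3 — applied couple M₀=15 kN·m at a=8 m (b=L-a=8):
  M_3 = R_Ax - M_A  [x≤a] with R_A=45/32, M_A=15/4 = (45/32)·(16/5) - (15/4) = 3/4 kN·m
Load 4 — applied couple M₀=-2 kN·m at a=16/3 m (b=L-a=32/3):
  M_4 = R_Ax - M_A  [x≤a] with R_A=-1/6, M_A=0 = (-1/6)·(16/5) - 0 = -8/15 kN·m
Superposition: M = Σ M_i = -12223/300 kN·m ≈ -40.743333 kN·m

M(16/5) = -12223/300 kN·m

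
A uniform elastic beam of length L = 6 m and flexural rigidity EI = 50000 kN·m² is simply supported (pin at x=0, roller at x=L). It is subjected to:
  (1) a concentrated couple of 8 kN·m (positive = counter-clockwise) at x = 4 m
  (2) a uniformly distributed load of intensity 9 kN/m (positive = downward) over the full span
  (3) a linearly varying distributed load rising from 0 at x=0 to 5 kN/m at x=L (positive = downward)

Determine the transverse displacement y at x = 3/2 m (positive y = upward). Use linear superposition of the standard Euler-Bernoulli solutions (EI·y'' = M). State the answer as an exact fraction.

y(3/2) = -73831/25600000 m

Load 1 — applied couple M₀=8 kN·m at a=4 m (b=L-a=2):
  y_1 = (M₀x³/(6L)+C₁x)/EI  [x≤a] with C₁=M₀(3b²-L²)/(6L)=-16/3 = (8·(3/2)³/(6·6)+(-16/3)·(3/2))/50000 = -29/200000 m
Load 2 — uniform load w=9 kN/m over full span:
  y_2 = -wx(L³-2Lx²+x³)/(24EI) = -9·(3/2)·(6³-2·6·(3/2)²+(3/2)³)/(24·50000) = -13851/6400000 m
Load 3 — triangular load w₀=5 kN/m (0→w₀ over full span):
  y_3 = -w₀x(7L⁴-10L²x²+3x⁴)/(360LEI) = -5·(3/2)·(7·6⁴-10·6²·(3/2)²+3·(3/2)⁴)/(360·6·50000) = -2943/5120000 m
Superposition: y = Σ y_i = -73831/25600000 m ≈ -0.002884 m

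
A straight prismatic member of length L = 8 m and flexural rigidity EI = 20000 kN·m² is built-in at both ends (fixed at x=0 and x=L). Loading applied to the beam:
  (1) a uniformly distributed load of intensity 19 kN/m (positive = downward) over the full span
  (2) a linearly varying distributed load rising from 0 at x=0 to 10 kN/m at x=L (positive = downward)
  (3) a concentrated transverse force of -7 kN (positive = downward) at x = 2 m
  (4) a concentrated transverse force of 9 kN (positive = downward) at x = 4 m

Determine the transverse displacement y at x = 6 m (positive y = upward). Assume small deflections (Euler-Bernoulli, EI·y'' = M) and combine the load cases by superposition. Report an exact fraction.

Load 1 — uniform load w=19 kN/m over full span:
  y_1 = -wx²(L-x)²/(24EI) = -19·6²·(8-6)²/(24·20000) = -57/10000 m
Load 2 — triangular load w₀=10 kN/m (0→w₀ over full span):
  y_2 = -w₀x²(L-x)²(x+2L)/(120LEI) = -10·6²·(8-6)²·(6+2·8)/(120·8·20000) = -33/20000 m
Load 3 — point force P=-7 kN at a=2 m (b=L-a=6):
  y_3 = -Pa²(L-x)²(3bL-(3b+a)(L-x))/(6L³EI)  [x>a] = -(-7)·2²·(8-6)²·(3·6·8-(3·6+2)·(8-6))/(6·8³·20000) = 91/480000 m
Load 4 — point force P=9 kN at a=4 m (b=L-a=4):
  y_4 = -Pa²(L-x)²(3bL-(3b+a)(L-x))/(6L³EI)  [x>a] = -9·4²·(8-6)²·(3·4·8-(3·4+4)·(8-6))/(6·8³·20000) = -3/5000 m
Superposition: y = Σ y_i = -149/19200 m ≈ -0.007760 m

y(6) = -149/19200 m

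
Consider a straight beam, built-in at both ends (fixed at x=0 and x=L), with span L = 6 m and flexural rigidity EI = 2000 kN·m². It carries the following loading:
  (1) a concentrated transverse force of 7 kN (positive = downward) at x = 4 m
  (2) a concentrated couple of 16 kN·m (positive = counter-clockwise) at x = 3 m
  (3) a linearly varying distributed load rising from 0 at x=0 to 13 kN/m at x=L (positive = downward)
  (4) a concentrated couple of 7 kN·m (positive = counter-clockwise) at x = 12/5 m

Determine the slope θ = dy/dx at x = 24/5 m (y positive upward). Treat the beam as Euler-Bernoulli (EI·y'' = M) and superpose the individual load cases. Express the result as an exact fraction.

Load 1 — point force P=7 kN at a=4 m (b=L-a=2):
  θ_1 = Pa²(L-x)(2bL-(3b+a)(L-x))/(2L³EI)  [x>a] = 7·4²·(6-(24/5))·(2·2·6-(3·2+4)·(6-(24/5)))/(2·6³·2000) = 7/3750 rad
Load 2 — applied couple M₀=16 kN·m at a=3 m (b=L-a=3):
  θ_2 = (R_Ax²/2 - M_Ax - M₀(x-a))/EI  [x>a] with R_A=4, M_A=4 = (4·(24/5)²/2 - 4·(24/5) - 16·((24/5)-3))/2000 = -3/3125 rad
Load 3 — triangular load w₀=13 kN/m (0→w₀ over full span):
  θ_3 = -w₀(2x(L-x)(L-2x)(x+2L)+x²(L-x)²)/(120LEI) = -13·(2·(24/5)·(6-(24/5))·(6-2·(24/5))·((24/5)+2·6)+(24/5)²·(6-(24/5))²)/(120·6·2000) = 468/78125 rad
Load 4 — applied couple M₀=7 kN·m at a=12/5 m (b=L-a=18/5):
  θ_4 = (R_Ax²/2 - M_Ax - M₀(x-a))/EI  [x>a] with R_A=42/25, M_A=21/25 = ((42/25)·(24/5)²/2 - (21/25)·(24/5) - 7·((24/5)-(12/5)))/2000 = -231/312500 rad
Superposition: θ = Σ θ_i = 5773/937500 rad ≈ 0.006158 rad

θ(24/5) = 5773/937500 rad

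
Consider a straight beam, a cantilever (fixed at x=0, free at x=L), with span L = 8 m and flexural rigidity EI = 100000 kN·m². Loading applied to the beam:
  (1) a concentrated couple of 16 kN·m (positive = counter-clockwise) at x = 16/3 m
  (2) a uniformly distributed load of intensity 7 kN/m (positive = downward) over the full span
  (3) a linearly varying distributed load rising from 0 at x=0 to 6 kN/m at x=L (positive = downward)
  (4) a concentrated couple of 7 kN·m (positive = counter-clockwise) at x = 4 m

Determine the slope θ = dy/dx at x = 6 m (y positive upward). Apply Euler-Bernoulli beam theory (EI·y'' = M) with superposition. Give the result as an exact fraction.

Load 1 — applied couple M₀=16 kN·m at a=16/3 m (b=L-a=8/3):
  θ_1 = M₀a/EI  [x>a] = 16·(16/3)/100000 = 8/9375 rad
Load 2 — uniform load w=7 kN/m over full span:
  θ_2 = -wx(x²-3Lx+3L²)/(6EI) = -7·6·(6²-3·8·6+3·8²)/(6·100000) = -147/25000 rad
Load 3 — triangular load w₀=6 kN/m (0→w₀ over full span):
  θ_3 = (w₀Lx²/4-w₀L²x/3-w₀x⁴/(24L))/EI = (6·8·6²/4-6·8²·6/3-6·6⁴/(24·8))/100000 = -753/200000 rad
Load 4 — applied couple M₀=7 kN·m at a=4 m (b=L-a=4):
  θ_4 = M₀a/EI  [x>a] = 7·4/100000 = 7/25000 rad
Superposition: θ = Σ θ_i = -5107/600000 rad ≈ -0.008512 rad

θ(6) = -5107/600000 rad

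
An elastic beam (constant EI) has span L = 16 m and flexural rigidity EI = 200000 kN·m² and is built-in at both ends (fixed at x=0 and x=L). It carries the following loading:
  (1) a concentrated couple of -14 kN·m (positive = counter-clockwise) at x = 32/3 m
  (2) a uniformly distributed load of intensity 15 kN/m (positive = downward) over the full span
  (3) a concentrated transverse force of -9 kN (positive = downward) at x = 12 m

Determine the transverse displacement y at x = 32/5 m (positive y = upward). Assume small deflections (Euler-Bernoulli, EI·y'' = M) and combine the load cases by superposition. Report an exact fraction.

Load 1 — applied couple M₀=-14 kN·m at a=32/3 m (b=L-a=16/3):
  y_1 = (R_Ax³/6 - M_Ax²/2)/EI  [x≤a] with R_A=-7/6, M_A=-14/3 = ((-7/6)·(32/5)³/6 - (-14/3)·(32/5)²/2)/200000 = 784/3515625 m
Load 2 — uniform load w=15 kN/m over full span:
  y_2 = -wx²(L-x)²/(24EI) = -15·(32/5)²·(16-(32/5))²/(24·200000) = -4608/390625 m
Load 3 — point force P=-9 kN at a=12 m (b=L-a=4):
  y_3 = -Pb²x²(3aL-(3a+b)x)/(6L³EI)  [x≤a] = -(-9)·4²·(32/5)²·(3·12·16-(3·12+4)·(32/5))/(6·16³·200000) = 6/15625 m
Superposition: y = Σ y_i = -39338/3515625 m ≈ -0.011189 m

y(32/5) = -39338/3515625 m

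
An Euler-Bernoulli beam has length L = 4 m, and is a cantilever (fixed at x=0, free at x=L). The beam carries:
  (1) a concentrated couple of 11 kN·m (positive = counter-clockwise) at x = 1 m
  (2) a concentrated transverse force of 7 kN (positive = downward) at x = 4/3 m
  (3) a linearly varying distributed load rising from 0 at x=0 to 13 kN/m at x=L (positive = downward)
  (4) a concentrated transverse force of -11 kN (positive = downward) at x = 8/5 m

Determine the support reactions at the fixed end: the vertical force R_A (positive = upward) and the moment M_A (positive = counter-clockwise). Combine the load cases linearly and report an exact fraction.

R_A = 22 kN, M_A = 751/15 kN·m

Load 1 — applied couple M₀=11 kN·m at a=1 m (b=L-a=3):
  R_A = 0 kN
  M_A = -M₀ = -11 kN·m
Load 2 — point force P=7 kN at a=4/3 m (b=L-a=8/3):
  R_A = P = 7 kN
  M_A = Pa = 7·(4/3) = 28/3 kN·m
Load 3 — triangular load w₀=13 kN/m (0→w₀ over full span):
  R_A = w₀L/2 = 13·4/2 = 26 kN
  M_A = w₀L²/3 = 13·4²/3 = 208/3 kN·m
Load 4 — point force P=-11 kN at a=8/5 m (b=L-a=12/5):
  R_A = P = (-11) = -11 kN
  M_A = Pa = (-11)·(8/5) = -88/5 kN·m
Superposition: R_A = 22 kN, M_A = 751/15 kN·m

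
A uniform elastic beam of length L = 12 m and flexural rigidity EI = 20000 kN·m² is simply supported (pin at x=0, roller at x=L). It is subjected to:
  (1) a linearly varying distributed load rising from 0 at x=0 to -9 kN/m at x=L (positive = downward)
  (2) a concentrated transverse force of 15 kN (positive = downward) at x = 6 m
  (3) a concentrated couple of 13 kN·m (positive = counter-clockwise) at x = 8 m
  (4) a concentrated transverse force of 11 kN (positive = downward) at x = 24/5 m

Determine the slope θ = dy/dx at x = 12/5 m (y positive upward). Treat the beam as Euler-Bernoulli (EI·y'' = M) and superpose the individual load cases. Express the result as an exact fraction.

Load 1 — triangular load w₀=-9 kN/m (0→w₀ over full span):
  θ_1 = -w₀(7L⁴-30L²x²+15x⁴)/(360LEI) = -(-9)·(7·12⁴-30·12²·(12/5)²+15·(12/5)⁴)/(360·12·20000) = 4914/390625 rad
Load 2 — point force P=15 kN at a=6 m (b=L-a=6):
  θ_2 = -Pb(L²-b²-3x²)/(6LEI)  [x≤a] = -15·6·(12²-6²-3·(12/5)²)/(6·12·20000) = -567/100000 rad
Load 3 — applied couple M₀=13 kN·m at a=8 m (b=L-a=4):
  θ_3 = (M₀x²/(2L)+C₁)/EI  [x≤a] with C₁=M₀(3b²-L²)/(6L)=-52/3 = (13·(12/5)²/(2·12)+(-52/3))/20000 = -533/750000 rad
Load 4 — point force P=11 kN at a=24/5 m (b=L-a=36/5):
  θ_4 = -Pb(L²-b²-3x²)/(6LEI)  [x≤a] = -11·(36/5)·(12²-(36/5)²-3·(12/5)²)/(6·12·20000) = -1287/312500 rad
Superposition: θ = Σ θ_i = 78029/37500000 rad ≈ 0.002081 rad

θ(12/5) = 78029/37500000 rad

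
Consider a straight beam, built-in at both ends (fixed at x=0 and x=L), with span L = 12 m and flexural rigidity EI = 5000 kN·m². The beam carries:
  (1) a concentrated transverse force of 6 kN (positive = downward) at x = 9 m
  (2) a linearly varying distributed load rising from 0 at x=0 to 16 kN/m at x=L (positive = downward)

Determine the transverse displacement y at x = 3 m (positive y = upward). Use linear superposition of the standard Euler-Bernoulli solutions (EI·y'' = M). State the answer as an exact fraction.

Load 1 — point force P=6 kN at a=9 m (b=L-a=3):
  y_1 = -Pb²x²(3aL-(3a+b)x)/(6L³EI)  [x≤a] = -6·3²·3²·(3·9·12-(3·9+3)·3)/(6·12³·5000) = -351/160000 m
Load 2 — triangular load w₀=16 kN/m (0→w₀ over full span):
  y_2 = -w₀x²(L-x)²(x+2L)/(120LEI) = -16·3²·(12-3)²·(3+2·12)/(120·12·5000) = -2187/50000 m
Superposition: y = Σ y_i = -36747/800000 m ≈ -0.045934 m

y(3) = -36747/800000 m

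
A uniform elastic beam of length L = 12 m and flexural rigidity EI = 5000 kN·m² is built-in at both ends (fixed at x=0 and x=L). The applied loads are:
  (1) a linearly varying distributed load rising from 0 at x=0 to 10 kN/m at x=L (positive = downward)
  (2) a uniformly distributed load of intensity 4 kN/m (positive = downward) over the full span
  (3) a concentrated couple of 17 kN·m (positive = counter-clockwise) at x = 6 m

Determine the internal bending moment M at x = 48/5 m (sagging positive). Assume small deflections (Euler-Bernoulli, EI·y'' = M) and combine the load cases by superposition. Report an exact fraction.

Load 1 — triangular load w₀=10 kN/m (0→w₀ over full span):
  M_1 = 3w₀Lx/20 - w₀L²/30 - w₀x³/(6L) = 3·10·12·(48/5)/20 - 10·12²/30 - 10·(48/5)³/(6·12) = 48/25 kN·m
Load 2 — uniform load w=4 kN/m over full span:
  M_2 = wLx/2 - wL²/12 - wx²/2 = 4·12·(48/5)/2 - 4·12²/12 - 4·(48/5)²/2 = -48/25 kN·m
Load 3 — applied couple M₀=17 kN·m at a=6 m (b=L-a=6):
  M_3 = R_Ax - M_A - M₀  [x>a] with R_A=17/8, M_A=17/4 = (17/8)·(48/5) - (17/4) - 17 = -17/20 kN·m
Superposition: M = Σ M_i = -17/20 kN·m ≈ -0.850000 kN·m

M(48/5) = -17/20 kN·m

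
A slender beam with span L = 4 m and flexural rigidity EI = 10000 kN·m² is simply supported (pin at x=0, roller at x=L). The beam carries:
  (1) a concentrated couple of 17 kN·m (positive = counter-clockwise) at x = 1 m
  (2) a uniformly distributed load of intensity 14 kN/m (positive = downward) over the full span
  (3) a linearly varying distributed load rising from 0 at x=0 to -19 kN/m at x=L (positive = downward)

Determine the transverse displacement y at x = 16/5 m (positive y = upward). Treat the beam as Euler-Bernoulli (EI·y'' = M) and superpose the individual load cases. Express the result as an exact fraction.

Load 1 — applied couple M₀=17 kN·m at a=1 m (b=L-a=3):
  y_1 = (M₀x³/(6L)-M₀(x-a)²/2+C₁x)/EI  [x>a] with C₁=M₀(3b²-L²)/(6L)=187/24 = (17·(16/5)³/(6·4)-17·((16/5)-1)²/2+(187/24)·(16/5))/10000 = 1751/2500000 m
Load 2 — uniform load w=14 kN/m over full span:
  y_2 = -wx(L³-2Lx²+x³)/(24EI) = -14·(16/5)·(4³-2·4·(16/5)²+(16/5)³)/(24·10000) = -3248/1171875 m
Load 3 — triangular load w₀=-19 kN/m (0→w₀ over full span):
  y_3 = -w₀x(7L⁴-10L²x²+3x⁴)/(360LEI) = -(-19)·(16/5)·(7·4⁴-10·4²·(16/5)²+3·(16/5)⁴)/(360·4·10000) = 19304/9765625 m
Superposition: y = Σ y_i = -88591/937500000 m ≈ -0.000094 m

y(16/5) = -88591/937500000 m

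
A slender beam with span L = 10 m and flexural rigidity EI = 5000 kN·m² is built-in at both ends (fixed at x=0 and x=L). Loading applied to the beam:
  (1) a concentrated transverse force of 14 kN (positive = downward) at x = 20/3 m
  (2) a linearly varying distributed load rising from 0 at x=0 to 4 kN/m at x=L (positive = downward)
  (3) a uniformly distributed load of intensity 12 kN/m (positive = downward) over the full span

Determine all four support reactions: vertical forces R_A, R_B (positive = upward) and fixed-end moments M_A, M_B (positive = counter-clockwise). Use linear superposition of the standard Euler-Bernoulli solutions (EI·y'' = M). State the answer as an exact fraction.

R_A = 1880/27 kN, M_A = 3340/27 kN·m, R_B = 2278/27 kN, M_B = -3800/27 kN·m

Load 1 — point force P=14 kN at a=20/3 m (b=L-a=10/3):
  R_A = Pb²(3a+b)/L³ = 14·(10/3)²·(3·(20/3)+(10/3))/10³ = 98/27 kN
  M_A = Pab²/L² = 14·(20/3)·(10/3)²/10² = 280/27 kN·m
  R_B = Pa²(a+3b)/L³ = 14·(20/3)²·((20/3)+3·(10/3))/10³ = 280/27 kN
  M_B = -Pa²b/L² = -14·(20/3)²·(10/3)/10² = -560/27 kN·m
Load 2 — triangular load w₀=4 kN/m (0→w₀ over full span):
  R_A = 3w₀L/20 = 3·4·10/20 = 6 kN
  M_A = w₀L²/30 = 4·10²/30 = 40/3 kN·m
  R_B = 7w₀L/20 = 7·4·10/20 = 14 kN
  M_B = -w₀L²/20 = -4·10²/20 = -20 kN·m
Load 3 — uniform load w=12 kN/m over full span:
  R_A = wL/2 = 12·10/2 = 60 kN
  M_A = wL²/12 = 12·10²/12 = 100 kN·m
  R_B = wL/2 = 12·10/2 = 60 kN
  M_B = -wL²/12 = -12·10²/12 = -100 kN·m
Superposition: R_A = 1880/27 kN, M_A = 3340/27 kN·m, R_B = 2278/27 kN, M_B = -3800/27 kN·m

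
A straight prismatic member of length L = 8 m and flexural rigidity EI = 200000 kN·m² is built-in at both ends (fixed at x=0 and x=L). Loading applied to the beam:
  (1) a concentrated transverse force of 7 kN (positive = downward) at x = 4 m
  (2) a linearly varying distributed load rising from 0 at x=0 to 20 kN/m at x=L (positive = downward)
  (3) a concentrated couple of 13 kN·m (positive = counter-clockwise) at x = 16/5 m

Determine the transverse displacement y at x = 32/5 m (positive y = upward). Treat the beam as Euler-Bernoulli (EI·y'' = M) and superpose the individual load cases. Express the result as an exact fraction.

Load 1 — point force P=7 kN at a=4 m (b=L-a=4):
  y_1 = -Pa²(L-x)²(3bL-(3b+a)(L-x))/(6L³EI)  [x>a] = -7·4²·(8-(32/5))²·(3·4·8-(3·4+4)·(8-(32/5)))/(6·8³·200000) = -77/2343750 m
Load 2 — triangular load w₀=20 kN/m (0→w₀ over full span):
  y_2 = -w₀x²(L-x)²(x+2L)/(120LEI) = -20·(32/5)²·(8-(32/5))²·((32/5)+2·8)/(120·8·200000) = -7168/29296875 m
Load 3 — applied couple M₀=13 kN·m at a=16/5 m (b=L-a=24/5):
  y_3 = (R_Ax³/6 - M_Ax²/2 - M₀(x-a)²/2)/EI  [x>a] with R_A=117/50, M_A=39/25 = ((117/50)·(32/5)³/6 - (39/25)·(32/5)²/2 - 13·((32/5)-(16/5))²/2)/200000 = 182/9765625 m
Superposition: y = Σ y_i = -15169/58593750 m ≈ -0.000259 m

y(32/5) = -15169/58593750 m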